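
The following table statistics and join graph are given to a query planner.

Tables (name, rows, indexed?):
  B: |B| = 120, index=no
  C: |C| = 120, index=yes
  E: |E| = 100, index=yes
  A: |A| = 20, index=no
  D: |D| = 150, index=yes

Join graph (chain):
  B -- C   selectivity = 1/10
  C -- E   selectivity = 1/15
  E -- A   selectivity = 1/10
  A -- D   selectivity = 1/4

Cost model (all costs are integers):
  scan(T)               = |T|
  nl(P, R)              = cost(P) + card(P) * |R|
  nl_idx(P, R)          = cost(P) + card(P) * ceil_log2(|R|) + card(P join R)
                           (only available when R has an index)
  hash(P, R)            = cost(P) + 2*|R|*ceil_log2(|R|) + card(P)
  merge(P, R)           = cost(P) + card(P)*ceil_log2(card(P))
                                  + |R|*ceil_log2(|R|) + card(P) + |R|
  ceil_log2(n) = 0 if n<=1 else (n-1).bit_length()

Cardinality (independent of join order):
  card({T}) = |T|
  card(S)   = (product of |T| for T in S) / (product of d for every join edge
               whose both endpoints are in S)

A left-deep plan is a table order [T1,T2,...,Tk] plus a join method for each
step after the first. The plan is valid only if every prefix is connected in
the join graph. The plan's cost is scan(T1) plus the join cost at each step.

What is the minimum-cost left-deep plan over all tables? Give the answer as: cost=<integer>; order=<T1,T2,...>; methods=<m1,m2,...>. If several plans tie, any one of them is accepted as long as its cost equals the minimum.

Selinger DP (subsets sized 1..n):
  {B}: scan cost=120, card=120
  {C}: scan cost=120, card=120
  {E}: scan cost=100, card=100
  {A}: scan cost=20, card=20
  {D}: scan cost=150, card=150
  {BC}: card=1440; try (C,hash)→1920, (B,hash)→1920, (C,merge)→2040, (B,merge)→2040, (C,nl_idx)→2400, (C,nl)→14520 …(+1); best=1920 via (C,hash)
  {CE}: card=800; try (C,nl_idx)→1600, (E,hash)→1640, (E,nl_idx)→1760, (C,merge)→1860, (E,merge)→1880, (C,hash)→1880 …(+2); best=1600 via (C,nl_idx)
  {AE}: card=200; try (E,nl_idx)→360, (A,hash)→400, (E,merge)→940, (A,merge)→1020, (E,hash)→1440, (E,nl)→2020 …(+1); best=360 via (E,nl_idx)
  {AD}: card=750; try (A,hash)→500, (D,nl_idx)→930, (D,merge)→1490, (A,merge)→1620, (D,hash)→2440, (D,nl)→3020 …(+1); best=500 via (A,hash)
  {BCE}: card=9600; try (B,hash)→4080, (E,hash)→4760, (B,merge)→11360, (E,merge)→20000, (E,nl_idx)→21600, (B,nl)→97600 …(+1); best=4080 via (B,hash)
  {ACE}: card=1600; try (C,hash)→2240, (A,hash)→2600, (C,merge)→3120, (C,nl_idx)→3360, (A,merge)→10520, (A,nl)→17600 …(+1); best=2240 via (C,hash)
  {ADE}: card=7500; try (E,hash)→2650, (D,hash)→2960, (D,merge)→3510, (D,nl_idx)→9460, (E,merge)→9550, (E,nl_idx)→13250 …(+2); best=2650 via (E,hash)
  {ABCE}: card=19200; try (B,hash)→5520, (A,hash)→13880, (B,merge)→22400, (A,merge)→148200, (B,nl)→194240, (A,nl)→196080; best=5520 via (B,hash)
  {ACDE}: card=60000; try (D,hash)→6240, (C,hash)→11830, (D,merge)→22790, (D,nl_idx)→75040, (C,merge)→108610, (C,nl_idx)→115150 …(+2); best=6240 via (D,hash)
  {ABCDE}: card=720000; try (D,hash)→27120, (B,hash)→67920, (D,merge)→314070, (D,nl_idx)→879120, (B,merge)→1027200, (D,nl)→2885520 …(+1); best=27120 via (D,hash)

cost=27120; order=A,E,C,B,D; methods=nl_idx,hash,hash,hash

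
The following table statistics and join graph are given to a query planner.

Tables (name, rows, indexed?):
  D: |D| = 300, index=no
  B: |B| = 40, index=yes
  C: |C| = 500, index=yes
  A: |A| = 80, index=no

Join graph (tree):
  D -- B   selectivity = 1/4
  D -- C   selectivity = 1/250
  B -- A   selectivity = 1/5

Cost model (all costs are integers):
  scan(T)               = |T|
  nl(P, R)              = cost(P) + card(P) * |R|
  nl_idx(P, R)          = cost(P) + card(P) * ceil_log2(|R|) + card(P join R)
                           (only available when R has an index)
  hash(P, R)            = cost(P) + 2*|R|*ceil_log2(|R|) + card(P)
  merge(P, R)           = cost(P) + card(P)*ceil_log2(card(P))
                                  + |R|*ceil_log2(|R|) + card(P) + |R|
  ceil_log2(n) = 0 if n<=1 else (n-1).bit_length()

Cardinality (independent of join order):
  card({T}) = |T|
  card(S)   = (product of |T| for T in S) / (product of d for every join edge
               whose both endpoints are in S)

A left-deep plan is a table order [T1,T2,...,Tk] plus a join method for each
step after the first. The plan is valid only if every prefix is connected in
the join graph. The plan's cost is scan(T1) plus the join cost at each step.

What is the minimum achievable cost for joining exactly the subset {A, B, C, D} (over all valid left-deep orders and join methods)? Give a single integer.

11800

Selinger DP over subsets of {A,B,C,D}:
  {D}: scan cost=300, card=300
  {B}: scan cost=40, card=40
  {C}: scan cost=500, card=500
  {A}: scan cost=80, card=80
  {BD}: card=3000; try (B,hash)→1080, (D,merge)→3320, (B,merge)→3580, (B,nl_idx)→5100, (D,hash)→5480, (D,nl)→12040 …(+1); best=1080 via (B,hash)
  {CD}: card=600; try (C,nl_idx)→3600, (D,hash)→6400, (C,merge)→8300, (D,merge)→8500, (C,hash)→9600, (C,nl)→150300 …(+1); best=3600 via (C,nl_idx)
  {AB}: card=640; try (B,hash)→640, (A,merge)→960, (B,merge)→1000, (B,nl_idx)→1200, (A,hash)→1200, (A,nl)→3240 …(+1); best=640 via (B,hash)
  {BCD}: card=6000; try (B,hash)→4680, (B,merge)→10480, (C,hash)→13080, (B,nl_idx)→13200, (B,nl)→27600, (C,nl_idx)→34080 …(+2); best=4680 via (B,hash)
  {ABD}: card=48000; try (A,hash)→5200, (D,hash)→6680, (D,merge)→10680, (A,merge)→40720, (D,nl)→192640, (A,nl)→241080; best=5200 via (A,hash)
  {ABCD}: card=96000; try (A,hash)→11800, (C,hash)→62200, (A,merge)→89320, (A,nl)→484680, (C,nl_idx)→533200, (C,merge)→826200 …(+1); best=11800 via (A,hash)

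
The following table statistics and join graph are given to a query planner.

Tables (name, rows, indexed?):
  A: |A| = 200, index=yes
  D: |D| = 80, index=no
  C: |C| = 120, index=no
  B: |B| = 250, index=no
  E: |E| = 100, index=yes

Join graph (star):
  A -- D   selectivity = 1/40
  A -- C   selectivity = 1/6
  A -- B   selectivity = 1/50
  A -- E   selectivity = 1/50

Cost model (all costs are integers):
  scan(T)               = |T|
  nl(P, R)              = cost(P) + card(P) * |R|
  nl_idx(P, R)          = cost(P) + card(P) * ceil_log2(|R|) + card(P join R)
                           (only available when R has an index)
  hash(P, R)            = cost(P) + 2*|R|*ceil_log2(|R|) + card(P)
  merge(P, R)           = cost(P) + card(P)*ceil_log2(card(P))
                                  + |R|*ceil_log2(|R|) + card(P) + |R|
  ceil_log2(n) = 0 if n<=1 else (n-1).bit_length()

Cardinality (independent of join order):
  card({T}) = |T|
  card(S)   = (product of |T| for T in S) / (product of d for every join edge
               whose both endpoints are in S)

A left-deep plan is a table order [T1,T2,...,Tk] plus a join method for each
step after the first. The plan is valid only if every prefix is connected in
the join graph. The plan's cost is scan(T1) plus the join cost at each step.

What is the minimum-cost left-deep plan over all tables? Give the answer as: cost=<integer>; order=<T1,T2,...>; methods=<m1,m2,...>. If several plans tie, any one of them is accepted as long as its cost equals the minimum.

Selinger DP (subsets sized 1..n):
  {A}: scan cost=200, card=200
  {D}: scan cost=80, card=80
  {C}: scan cost=120, card=120
  {B}: scan cost=250, card=250
  {E}: scan cost=100, card=100
  {AD}: card=400; try (A,nl_idx)→1120, (D,hash)→1520, (A,merge)→2520, (D,merge)→2640, (A,hash)→3360, (A,nl)→16080 …(+1); best=1120 via (A,nl_idx)
  {AC}: card=4000; try (C,hash)→2080, (A,merge)→2880, (C,merge)→2960, (A,hash)→3440, (A,nl_idx)→5080, (A,nl)→24120 …(+1); best=2080 via (C,hash)
  {AB}: card=1000; try (A,nl_idx)→3250, (A,hash)→3700, (B,merge)→4250, (A,merge)→4300, (B,hash)→4400, (B,nl)→50200 …(+1); best=3250 via (A,nl_idx)
  {AE}: card=400; try (A,nl_idx)→1300, (E,hash)→1800, (E,nl_idx)→2000, (A,merge)→2700, (E,merge)→2800, (A,hash)→3400 …(+2); best=1300 via (A,nl_idx)
  {ACD}: card=8000; try (C,hash)→3200, (C,merge)→6080, (D,hash)→7200, (C,nl)→49120, (D,merge)→54720, (D,nl)→322080; best=3200 via (C,hash)
  {ABD}: card=2000; try (D,hash)→5370, (B,hash)→5520, (B,merge)→7370, (D,merge)→14890, (D,nl)→83250, (B,nl)→101120; best=5370 via (D,hash)
  {ADE}: card=800; try (D,hash)→2820, (E,hash)→2920, (E,nl_idx)→4720, (E,merge)→5920, (D,merge)→5940, (D,nl)→33300 …(+1); best=2820 via (D,hash)
  {ABC}: card=20000; try (C,hash)→5930, (B,hash)→10080, (C,merge)→15210, (B,merge)→56330, (C,nl)→123250, (B,nl)→1002080; best=5930 via (C,hash)
  {ACE}: card=8000; try (C,hash)→3380, (C,merge)→6260, (E,hash)→7480, (E,nl_idx)→38080, (C,nl)→49300, (E,merge)→54880 …(+1); best=3380 via (C,hash)
  {ABE}: card=2000; try (E,hash)→5650, (B,hash)→5700, (B,merge)→7550, (E,nl_idx)→12250, (E,merge)→15050, (B,nl)→101300 …(+1); best=5650 via (E,hash)
  {ABCD}: card=40000; try (C,hash)→9050, (B,hash)→15200, (D,hash)→27050, (C,merge)→30330, (B,merge)→117450, (C,nl)→245370 …(+3); best=9050 via (C,hash)
  {ACDE}: card=16000; try (C,hash)→5300, (D,hash)→12500, (C,merge)→12580, (E,hash)→12600, (E,nl_idx)→75200, (C,nl)→98820 …(+4); best=5300 via (C,hash)
  {ABDE}: card=4000; try (B,hash)→7620, (E,hash)→8770, (D,hash)→8770, (B,merge)→13870, (E,nl_idx)→23370, (E,merge)→30170 …(+4); best=7620 via (B,hash)
  {ABCE}: card=40000; try (C,hash)→9330, (B,hash)→15380, (E,hash)→27330, (C,merge)→30610, (B,merge)→117630, (E,nl_idx)→185930 …(+4); best=9330 via (C,hash)
  {ABCDE}: card=80000; try (C,hash)→13300, (B,hash)→25300, (E,hash)→50450, (D,hash)→50450, (C,merge)→60580, (B,merge)→247550 …(+7); best=13300 via (C,hash)

cost=13300; order=E,A,D,B,C; methods=nl_idx,hash,hash,hash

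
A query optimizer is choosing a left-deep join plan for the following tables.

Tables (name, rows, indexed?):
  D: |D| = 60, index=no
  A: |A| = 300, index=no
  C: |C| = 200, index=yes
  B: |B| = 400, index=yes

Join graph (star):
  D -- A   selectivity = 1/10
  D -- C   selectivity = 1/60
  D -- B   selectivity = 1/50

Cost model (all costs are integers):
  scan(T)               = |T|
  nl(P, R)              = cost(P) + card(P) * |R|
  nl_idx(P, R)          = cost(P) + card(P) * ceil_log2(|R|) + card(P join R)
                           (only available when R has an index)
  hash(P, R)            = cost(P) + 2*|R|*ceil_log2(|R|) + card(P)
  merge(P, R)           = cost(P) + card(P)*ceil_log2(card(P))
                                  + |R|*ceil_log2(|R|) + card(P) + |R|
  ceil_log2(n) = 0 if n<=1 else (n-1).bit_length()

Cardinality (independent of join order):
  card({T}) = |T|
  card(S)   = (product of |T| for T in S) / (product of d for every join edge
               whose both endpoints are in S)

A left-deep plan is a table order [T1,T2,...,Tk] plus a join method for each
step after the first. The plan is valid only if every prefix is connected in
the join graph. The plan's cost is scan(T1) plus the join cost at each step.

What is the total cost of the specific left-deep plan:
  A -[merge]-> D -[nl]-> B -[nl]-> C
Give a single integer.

3603720

step 1: scan A: cost=300, card=300
step 2: join D via merge
    card(P join D) = 300*60/(10) = 1800
    cost = 300 + 300*9 + 60*6 + 300 + 60 = 3720
step 3: join B via nl
    card(P join B) = 1800*400/(50) = 14400
    cost = 3720 + 1800*400 = 723720
step 4: join C via nl
    card(P join C) = 14400*200/(60) = 48000
    cost = 723720 + 14400*200 = 3603720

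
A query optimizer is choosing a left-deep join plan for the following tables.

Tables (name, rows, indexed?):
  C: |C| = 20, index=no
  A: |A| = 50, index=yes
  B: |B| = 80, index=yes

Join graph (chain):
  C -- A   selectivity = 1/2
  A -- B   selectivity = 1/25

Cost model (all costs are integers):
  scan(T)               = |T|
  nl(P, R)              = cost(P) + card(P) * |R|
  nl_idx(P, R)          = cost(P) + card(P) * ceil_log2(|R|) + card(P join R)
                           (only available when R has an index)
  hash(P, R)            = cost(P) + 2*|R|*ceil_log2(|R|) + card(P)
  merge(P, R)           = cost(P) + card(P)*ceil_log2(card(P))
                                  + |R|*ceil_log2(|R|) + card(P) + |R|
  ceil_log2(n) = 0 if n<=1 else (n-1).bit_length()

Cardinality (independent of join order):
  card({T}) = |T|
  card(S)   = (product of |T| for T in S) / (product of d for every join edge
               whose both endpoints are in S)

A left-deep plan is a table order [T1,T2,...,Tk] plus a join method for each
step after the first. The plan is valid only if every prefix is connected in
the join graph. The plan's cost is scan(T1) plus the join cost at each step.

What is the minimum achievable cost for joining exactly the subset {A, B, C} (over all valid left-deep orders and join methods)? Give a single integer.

Selinger DP over subsets of {A,B,C}:
  {C}: scan cost=20, card=20
  {A}: scan cost=50, card=50
  {B}: scan cost=80, card=80
  {AC}: card=500; try (C,hash)→300, (A,merge)→490, (C,merge)→520, (A,hash)→640, (A,nl_idx)→640, (A,nl)→1020 …(+1); best=300 via (C,hash)
  {AB}: card=160; try (B,nl_idx)→560, (A,nl_idx)→720, (A,hash)→760, (B,merge)→1040, (A,merge)→1070, (B,hash)→1220 …(+2); best=560 via (B,nl_idx)
  {ABC}: card=1600; try (C,hash)→920, (B,hash)→1920, (C,merge)→2120, (C,nl)→3760, (B,nl_idx)→5400, (B,merge)→5940 …(+1); best=920 via (C,hash)

920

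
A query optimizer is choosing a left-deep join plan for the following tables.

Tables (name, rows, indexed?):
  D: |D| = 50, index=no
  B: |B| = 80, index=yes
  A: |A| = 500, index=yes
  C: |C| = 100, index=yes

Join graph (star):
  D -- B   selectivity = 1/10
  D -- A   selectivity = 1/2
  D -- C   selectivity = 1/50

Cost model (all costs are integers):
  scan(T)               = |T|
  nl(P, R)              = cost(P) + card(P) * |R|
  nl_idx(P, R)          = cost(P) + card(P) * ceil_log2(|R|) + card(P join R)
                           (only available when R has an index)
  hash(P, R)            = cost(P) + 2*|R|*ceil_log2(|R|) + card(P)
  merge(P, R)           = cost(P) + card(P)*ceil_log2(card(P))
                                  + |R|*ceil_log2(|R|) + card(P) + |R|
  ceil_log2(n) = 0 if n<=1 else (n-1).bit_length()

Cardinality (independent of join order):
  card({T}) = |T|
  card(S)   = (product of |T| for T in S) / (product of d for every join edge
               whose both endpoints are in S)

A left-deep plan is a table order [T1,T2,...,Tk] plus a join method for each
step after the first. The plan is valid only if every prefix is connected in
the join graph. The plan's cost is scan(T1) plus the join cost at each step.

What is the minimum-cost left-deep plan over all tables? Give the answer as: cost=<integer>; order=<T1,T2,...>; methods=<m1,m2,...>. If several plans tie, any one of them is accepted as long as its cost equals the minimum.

Selinger DP (subsets sized 1..n):
  {D}: scan cost=50, card=50
  {B}: scan cost=80, card=80
  {A}: scan cost=500, card=500
  {C}: scan cost=100, card=100
  {BD}: card=400; try (D,hash)→760, (B,nl_idx)→800, (B,merge)→1040, (D,merge)→1070, (B,hash)→1220, (B,nl)→4050 …(+1); best=760 via (D,hash)
  {AD}: card=12500; try (D,hash)→1600, (A,merge)→5400, (D,merge)→5850, (A,hash)→9100, (A,nl_idx)→13000, (A,nl)→25050 …(+1); best=1600 via (D,hash)
  {CD}: card=100; try (C,nl_idx)→500, (D,hash)→800, (C,merge)→1200, (D,merge)→1250, (C,hash)→1500, (C,nl)→5050 …(+1); best=500 via (C,nl_idx)
  {ABD}: card=100000; try (A,merge)→9760, (A,hash)→10160, (B,hash)→15220, (A,nl_idx)→104360, (B,nl_idx)→189100, (B,merge)→189740 …(+2); best=9760 via (A,merge)
  {BCD}: card=800; try (B,hash)→1720, (B,merge)→1940, (B,nl_idx)→2000, (C,hash)→2560, (C,nl_idx)→4360, (C,merge)→5560 …(+2); best=1720 via (B,hash)
  {ACD}: card=25000; try (A,merge)→6300, (A,hash)→9600, (C,hash)→15500, (A,nl_idx)→26400, (A,nl)→50500, (C,nl_idx)→114100 …(+2); best=6300 via (A,merge)
  {ABCD}: card=200000; try (A,hash)→11520, (A,merge)→15520, (B,hash)→32420, (C,hash)→111160, (A,nl_idx)→208920, (B,nl_idx)→381300 …(+6); best=11520 via (A,hash)

cost=11520; order=D,C,B,A; methods=nl_idx,hash,hash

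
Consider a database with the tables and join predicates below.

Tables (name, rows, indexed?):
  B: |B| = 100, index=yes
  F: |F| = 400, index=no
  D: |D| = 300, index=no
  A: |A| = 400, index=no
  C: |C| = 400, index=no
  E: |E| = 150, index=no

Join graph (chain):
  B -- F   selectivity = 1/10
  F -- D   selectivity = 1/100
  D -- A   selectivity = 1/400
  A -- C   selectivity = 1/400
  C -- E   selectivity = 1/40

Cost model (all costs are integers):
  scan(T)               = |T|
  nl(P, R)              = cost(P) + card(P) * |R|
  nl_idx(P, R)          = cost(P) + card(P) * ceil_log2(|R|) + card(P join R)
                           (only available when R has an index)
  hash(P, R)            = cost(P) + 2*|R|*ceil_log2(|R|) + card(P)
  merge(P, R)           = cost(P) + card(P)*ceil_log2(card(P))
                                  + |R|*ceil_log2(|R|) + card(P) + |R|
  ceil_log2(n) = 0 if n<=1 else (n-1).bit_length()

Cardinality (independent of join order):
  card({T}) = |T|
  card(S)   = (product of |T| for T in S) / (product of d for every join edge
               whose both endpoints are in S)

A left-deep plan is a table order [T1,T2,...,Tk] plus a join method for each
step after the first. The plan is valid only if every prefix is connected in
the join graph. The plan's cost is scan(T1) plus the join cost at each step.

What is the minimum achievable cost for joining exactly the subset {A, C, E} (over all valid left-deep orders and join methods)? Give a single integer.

10800

Selinger DP over subsets of {A,C,E}:
  {A}: scan cost=400, card=400
  {C}: scan cost=400, card=400
  {E}: scan cost=150, card=150
  {AC}: card=400; try (C,hash)→8000, (A,hash)→8000, (C,merge)→8400, (A,merge)→8400, (C,nl)→160400, (A,nl)→160400; best=8000 via (C,hash)
  {CE}: card=1500; try (E,hash)→3200, (C,merge)→5500, (E,merge)→5750, (C,hash)→7500, (C,nl)→60150, (E,nl)→60400; best=3200 via (E,hash)
  {ACE}: card=1500; try (E,hash)→10800, (A,hash)→11900, (E,merge)→13350, (A,merge)→25200, (E,nl)→68000, (A,nl)→603200; best=10800 via (E,hash)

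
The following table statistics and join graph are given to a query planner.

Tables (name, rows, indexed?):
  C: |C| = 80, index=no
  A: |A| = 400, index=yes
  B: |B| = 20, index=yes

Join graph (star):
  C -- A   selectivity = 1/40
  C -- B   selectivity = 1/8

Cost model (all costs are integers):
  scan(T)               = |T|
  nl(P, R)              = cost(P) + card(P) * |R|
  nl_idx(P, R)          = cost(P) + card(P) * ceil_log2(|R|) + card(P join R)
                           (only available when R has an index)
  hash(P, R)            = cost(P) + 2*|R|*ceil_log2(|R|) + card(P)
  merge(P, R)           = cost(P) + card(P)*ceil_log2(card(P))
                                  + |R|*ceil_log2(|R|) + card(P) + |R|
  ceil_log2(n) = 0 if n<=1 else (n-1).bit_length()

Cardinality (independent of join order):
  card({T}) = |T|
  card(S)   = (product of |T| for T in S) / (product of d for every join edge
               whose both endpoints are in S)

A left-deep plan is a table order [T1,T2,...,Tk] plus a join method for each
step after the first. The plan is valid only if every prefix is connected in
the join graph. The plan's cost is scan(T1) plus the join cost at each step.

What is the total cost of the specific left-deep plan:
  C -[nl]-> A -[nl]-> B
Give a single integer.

48080

step 1: scan C: cost=80, card=80
step 2: join A via nl
    card(P join A) = 80*400/(40) = 800
    cost = 80 + 80*400 = 32080
step 3: join B via nl
    card(P join B) = 800*20/(8) = 2000
    cost = 32080 + 800*20 = 48080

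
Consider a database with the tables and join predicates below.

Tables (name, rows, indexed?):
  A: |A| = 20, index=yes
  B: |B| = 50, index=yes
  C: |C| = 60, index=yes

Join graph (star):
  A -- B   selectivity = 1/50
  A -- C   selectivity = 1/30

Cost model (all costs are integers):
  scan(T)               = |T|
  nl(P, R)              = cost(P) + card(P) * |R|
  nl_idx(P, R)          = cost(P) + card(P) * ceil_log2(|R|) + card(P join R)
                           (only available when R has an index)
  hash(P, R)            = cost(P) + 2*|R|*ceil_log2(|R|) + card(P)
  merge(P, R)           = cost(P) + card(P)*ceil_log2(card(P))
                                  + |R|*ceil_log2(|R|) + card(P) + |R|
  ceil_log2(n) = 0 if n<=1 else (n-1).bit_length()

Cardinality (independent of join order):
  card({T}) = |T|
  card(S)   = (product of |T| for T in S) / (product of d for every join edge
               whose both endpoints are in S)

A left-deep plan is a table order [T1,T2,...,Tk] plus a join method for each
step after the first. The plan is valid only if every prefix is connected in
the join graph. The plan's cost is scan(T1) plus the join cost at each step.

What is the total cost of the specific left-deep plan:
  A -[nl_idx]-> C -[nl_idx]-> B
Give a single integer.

460

step 1: scan A: cost=20, card=20
step 2: join C via nl_idx
    card(P join C) = 20*60/(30) = 40
    cost = 20 + 20*6 + 40 = 180
step 3: join B via nl_idx
    card(P join B) = 40*50/(50) = 40
    cost = 180 + 40*6 + 40 = 460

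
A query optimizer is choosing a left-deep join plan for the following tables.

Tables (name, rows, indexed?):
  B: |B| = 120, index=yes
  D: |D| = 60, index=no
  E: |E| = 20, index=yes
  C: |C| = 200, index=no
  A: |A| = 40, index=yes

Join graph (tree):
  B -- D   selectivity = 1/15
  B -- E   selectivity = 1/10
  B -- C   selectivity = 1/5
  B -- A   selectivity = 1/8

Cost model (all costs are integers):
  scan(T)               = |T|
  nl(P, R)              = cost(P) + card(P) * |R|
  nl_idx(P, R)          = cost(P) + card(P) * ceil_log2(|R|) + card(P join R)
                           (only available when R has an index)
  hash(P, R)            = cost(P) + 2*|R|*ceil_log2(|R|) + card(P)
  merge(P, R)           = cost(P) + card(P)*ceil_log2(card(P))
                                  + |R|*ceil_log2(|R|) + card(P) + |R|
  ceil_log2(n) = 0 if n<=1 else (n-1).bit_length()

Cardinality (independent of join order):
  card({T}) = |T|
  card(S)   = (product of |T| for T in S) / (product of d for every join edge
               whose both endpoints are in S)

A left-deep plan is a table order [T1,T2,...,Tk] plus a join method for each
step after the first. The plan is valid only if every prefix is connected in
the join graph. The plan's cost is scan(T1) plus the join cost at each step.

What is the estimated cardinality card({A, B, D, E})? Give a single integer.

Tables in S: A(40), B(120), D(60), E(20)
Edges inside S: B-D(d=15), B-E(d=10), B-A(d=8)
numerator = 40 * 120 * 60 * 20 = 5760000
denominator = 15 * 10 * 8 = 1200
card(S) = 5760000 / 1200 = 4800

4800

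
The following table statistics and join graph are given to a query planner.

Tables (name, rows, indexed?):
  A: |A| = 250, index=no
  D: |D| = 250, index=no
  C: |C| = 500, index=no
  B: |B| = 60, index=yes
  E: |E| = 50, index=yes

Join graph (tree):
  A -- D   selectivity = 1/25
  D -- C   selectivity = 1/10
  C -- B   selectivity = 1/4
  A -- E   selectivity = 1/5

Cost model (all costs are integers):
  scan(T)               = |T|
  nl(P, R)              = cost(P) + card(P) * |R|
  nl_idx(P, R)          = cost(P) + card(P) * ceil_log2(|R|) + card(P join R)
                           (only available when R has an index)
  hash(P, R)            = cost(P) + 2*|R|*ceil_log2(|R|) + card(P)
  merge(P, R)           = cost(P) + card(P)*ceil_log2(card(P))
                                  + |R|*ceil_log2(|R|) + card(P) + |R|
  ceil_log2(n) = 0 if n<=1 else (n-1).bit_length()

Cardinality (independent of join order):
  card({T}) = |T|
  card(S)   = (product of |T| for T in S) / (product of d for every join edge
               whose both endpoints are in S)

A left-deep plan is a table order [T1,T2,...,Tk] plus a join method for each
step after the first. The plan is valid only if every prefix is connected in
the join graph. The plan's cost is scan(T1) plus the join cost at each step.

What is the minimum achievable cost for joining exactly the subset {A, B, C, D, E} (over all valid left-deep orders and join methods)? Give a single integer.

1292320

Selinger DP over subsets of {A,B,C,D,E}:
  {A}: scan cost=250, card=250
  {D}: scan cost=250, card=250
  {C}: scan cost=500, card=500
  {B}: scan cost=60, card=60
  {E}: scan cost=50, card=50
  {AD}: card=2500; try (D,hash)→4500, (A,hash)→4500, (D,merge)→4750, (A,merge)→4750, (D,nl)→62750, (A,nl)→62750; best=4500 via (D,hash)
  {AE}: card=2500; try (E,hash)→1100, (A,merge)→2650, (E,merge)→2850, (A,hash)→4100, (E,nl_idx)→4250, (A,nl)→12550 …(+1); best=1100 via (E,hash)
  {CD}: card=12500; try (D,hash)→5000, (C,merge)→7500, (D,merge)→7750, (C,hash)→9500, (C,nl)→125250, (D,nl)→125500; best=5000 via (D,hash)
  {BC}: card=7500; try (B,hash)→1720, (C,merge)→5480, (B,merge)→5920, (C,hash)→9120, (B,nl_idx)→11000, (C,nl)→30060 …(+1); best=1720 via (B,hash)
  {ACD}: card=125000; try (C,hash)→16000, (A,hash)→21500, (C,merge)→42000, (A,merge)→194750, (C,nl)→1254500, (A,nl)→3130000; best=16000 via (C,hash)
  {ADE}: card=25000; try (E,hash)→7600, (D,hash)→7600, (D,merge)→35850, (E,merge)→37350, (E,nl_idx)→44500, (E,nl)→129500 …(+1); best=7600 via (E,hash)
  {BCD}: card=187500; try (D,hash)→13220, (B,hash)→18220, (D,merge)→108970, (B,merge)→192920, (B,nl_idx)→267500, (B,nl)→755000 …(+1); best=13220 via (D,hash)
  {ABCD}: card=1875000; try (B,hash)→141720, (A,hash)→204720, (B,merge)→2266420, (B,nl_idx)→2641000, (A,merge)→3577970, (B,nl)→7516000 …(+1); best=141720 via (B,hash)
  {ACDE}: card=1250000; try (C,hash)→41600, (E,hash)→141600, (C,merge)→412600, (E,nl_idx)→2016000, (E,merge)→2266350, (E,nl)→6266000 …(+1); best=41600 via (C,hash)
  {ABCDE}: card=18750000; try (B,hash)→1292320, (E,hash)→2017320, (B,nl_idx)→26291600, (B,merge)→27542020, (E,nl_idx)→30141720, (E,merge)→41392070 …(+2); best=1292320 via (B,hash)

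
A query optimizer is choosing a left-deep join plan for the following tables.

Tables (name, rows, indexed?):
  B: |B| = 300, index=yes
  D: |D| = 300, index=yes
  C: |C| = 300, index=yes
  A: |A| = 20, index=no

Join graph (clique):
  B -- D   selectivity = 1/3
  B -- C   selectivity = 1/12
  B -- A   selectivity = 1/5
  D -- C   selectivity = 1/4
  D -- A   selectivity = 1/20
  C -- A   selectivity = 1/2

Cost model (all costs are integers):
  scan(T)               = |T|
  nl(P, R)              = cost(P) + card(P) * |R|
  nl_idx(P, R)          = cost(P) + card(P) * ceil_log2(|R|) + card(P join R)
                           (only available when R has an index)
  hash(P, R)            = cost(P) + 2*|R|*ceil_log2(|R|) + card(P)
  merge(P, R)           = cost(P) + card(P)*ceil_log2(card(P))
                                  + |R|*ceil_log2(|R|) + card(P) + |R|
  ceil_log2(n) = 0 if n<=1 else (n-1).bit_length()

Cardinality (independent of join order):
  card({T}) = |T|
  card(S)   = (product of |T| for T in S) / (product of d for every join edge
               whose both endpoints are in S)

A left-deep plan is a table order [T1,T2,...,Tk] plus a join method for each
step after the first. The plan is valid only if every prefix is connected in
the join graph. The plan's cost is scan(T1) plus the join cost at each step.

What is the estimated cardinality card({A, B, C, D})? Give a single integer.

18750

Tables in S: A(20), B(300), C(300), D(300)
Edges inside S: B-D(d=3), B-C(d=12), B-A(d=5), D-C(d=4), D-A(d=20), C-A(d=2)
numerator = 20 * 300 * 300 * 300 = 540000000
denominator = 3 * 12 * 5 * 4 * 20 * 2 = 28800
card(S) = 540000000 / 28800 = 18750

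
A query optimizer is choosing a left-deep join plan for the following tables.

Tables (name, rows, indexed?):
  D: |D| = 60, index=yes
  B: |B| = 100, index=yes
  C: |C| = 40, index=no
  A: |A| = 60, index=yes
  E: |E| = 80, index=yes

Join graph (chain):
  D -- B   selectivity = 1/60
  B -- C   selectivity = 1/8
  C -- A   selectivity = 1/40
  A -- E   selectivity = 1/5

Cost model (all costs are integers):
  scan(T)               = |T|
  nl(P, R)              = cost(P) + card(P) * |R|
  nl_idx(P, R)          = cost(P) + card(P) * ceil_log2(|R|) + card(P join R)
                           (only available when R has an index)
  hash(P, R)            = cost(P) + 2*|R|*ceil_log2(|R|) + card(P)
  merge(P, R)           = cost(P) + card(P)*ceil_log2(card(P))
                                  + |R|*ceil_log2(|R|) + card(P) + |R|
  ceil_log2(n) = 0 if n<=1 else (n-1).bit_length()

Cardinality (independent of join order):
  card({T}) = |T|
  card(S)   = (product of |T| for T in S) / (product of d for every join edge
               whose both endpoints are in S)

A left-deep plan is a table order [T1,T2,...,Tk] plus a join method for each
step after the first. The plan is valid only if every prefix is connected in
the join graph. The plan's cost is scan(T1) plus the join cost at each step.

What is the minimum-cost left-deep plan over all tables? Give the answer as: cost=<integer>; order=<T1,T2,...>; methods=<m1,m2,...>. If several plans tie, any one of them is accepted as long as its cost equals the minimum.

cost=4250; order=D,B,C,A,E; methods=nl_idx,hash,hash,hash

Selinger DP (subsets sized 1..n):
  {D}: scan cost=60, card=60
  {B}: scan cost=100, card=100
  {C}: scan cost=40, card=40
  {A}: scan cost=60, card=60
  {E}: scan cost=80, card=80
  {BD}: card=100; try (B,nl_idx)→580, (D,nl_idx)→800, (D,hash)→920, (B,merge)→1280, (D,merge)→1320, (B,hash)→1520 …(+2); best=580 via (B,nl_idx)
  {BC}: card=500; try (C,hash)→680, (B,nl_idx)→820, (B,merge)→1120, (C,merge)→1180, (B,hash)→1480, (B,nl)→4040 …(+1); best=680 via (C,hash)
  {AC}: card=60; try (A,nl_idx)→340, (C,hash)→600, (A,merge)→740, (C,merge)→760, (A,hash)→800, (A,nl)→2440 …(+1); best=340 via (A,nl_idx)
  {AE}: card=960; try (A,hash)→880, (E,merge)→1120, (A,merge)→1140, (E,hash)→1240, (E,nl_idx)→1440, (A,nl_idx)→1520 …(+2); best=880 via (A,hash)
  {BCD}: card=500; try (C,hash)→1160, (C,merge)→1660, (D,hash)→1900, (D,nl_idx)→4180, (C,nl)→4580, (D,merge)→6100 …(+1); best=1160 via (C,hash)
  {ABC}: card=750; try (B,nl_idx)→1510, (B,merge)→1560, (B,hash)→1800, (A,hash)→1900, (A,nl_idx)→4430, (A,merge)→6100 …(+2); best=1510 via (B,nl_idx)
  {ACE}: card=960; try (E,merge)→1400, (E,hash)→1520, (E,nl_idx)→1720, (C,hash)→2320, (E,nl)→5140, (C,merge)→11720 …(+1); best=1400 via (E,merge)
  {ABCD}: card=750; try (A,hash)→2380, (D,hash)→2980, (A,nl_idx)→4910, (A,merge)→6580, (D,nl_idx)→6760, (D,merge)→10180 …(+2); best=2380 via (A,hash)
  {ABCE}: card=12000; try (E,hash)→3380, (B,hash)→3760, (E,merge)→10400, (B,merge)→12760, (E,nl_idx)→18760, (B,nl_idx)→20120 …(+2); best=3380 via (E,hash)
  {ABCDE}: card=12000; try (E,hash)→4250, (E,merge)→11270, (D,hash)→16100, (E,nl_idx)→19630, (E,nl)→62380, (D,nl_idx)→87380 …(+2); best=4250 via (E,hash)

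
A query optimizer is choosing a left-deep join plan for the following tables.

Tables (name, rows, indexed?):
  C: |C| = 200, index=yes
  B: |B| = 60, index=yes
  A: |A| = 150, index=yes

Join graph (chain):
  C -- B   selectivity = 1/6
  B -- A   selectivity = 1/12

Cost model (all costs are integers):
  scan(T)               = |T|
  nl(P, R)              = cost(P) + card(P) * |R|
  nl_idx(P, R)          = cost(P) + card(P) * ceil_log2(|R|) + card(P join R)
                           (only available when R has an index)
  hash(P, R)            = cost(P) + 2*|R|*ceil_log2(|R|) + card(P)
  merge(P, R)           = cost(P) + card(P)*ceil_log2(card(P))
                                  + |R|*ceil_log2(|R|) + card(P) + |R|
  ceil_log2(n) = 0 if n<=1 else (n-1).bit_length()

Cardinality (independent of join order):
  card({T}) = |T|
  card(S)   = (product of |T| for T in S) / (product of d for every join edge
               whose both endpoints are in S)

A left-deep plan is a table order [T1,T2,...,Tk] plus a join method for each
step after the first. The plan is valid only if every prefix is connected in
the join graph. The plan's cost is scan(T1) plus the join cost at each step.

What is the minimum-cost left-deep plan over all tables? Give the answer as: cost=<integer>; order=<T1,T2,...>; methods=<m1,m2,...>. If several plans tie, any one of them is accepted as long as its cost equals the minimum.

Selinger DP (subsets sized 1..n):
  {C}: scan cost=200, card=200
  {B}: scan cost=60, card=60
  {A}: scan cost=150, card=150
  {BC}: card=2000; try (B,hash)→1120, (C,merge)→2280, (B,merge)→2420, (C,nl_idx)→2540, (C,hash)→3320, (B,nl_idx)→3400 …(+2); best=1120 via (B,hash)
  {AB}: card=750; try (B,hash)→1020, (A,nl_idx)→1290, (B,nl_idx)→1800, (A,merge)→1830, (B,merge)→1920, (A,hash)→2520 …(+2); best=1020 via (B,hash)
  {ABC}: card=25000; try (C,hash)→4970, (A,hash)→5520, (C,merge)→11070, (A,merge)→26470, (C,nl_idx)→32020, (A,nl_idx)→42120 …(+2); best=4970 via (C,hash)

cost=4970; order=A,B,C; methods=hash,hash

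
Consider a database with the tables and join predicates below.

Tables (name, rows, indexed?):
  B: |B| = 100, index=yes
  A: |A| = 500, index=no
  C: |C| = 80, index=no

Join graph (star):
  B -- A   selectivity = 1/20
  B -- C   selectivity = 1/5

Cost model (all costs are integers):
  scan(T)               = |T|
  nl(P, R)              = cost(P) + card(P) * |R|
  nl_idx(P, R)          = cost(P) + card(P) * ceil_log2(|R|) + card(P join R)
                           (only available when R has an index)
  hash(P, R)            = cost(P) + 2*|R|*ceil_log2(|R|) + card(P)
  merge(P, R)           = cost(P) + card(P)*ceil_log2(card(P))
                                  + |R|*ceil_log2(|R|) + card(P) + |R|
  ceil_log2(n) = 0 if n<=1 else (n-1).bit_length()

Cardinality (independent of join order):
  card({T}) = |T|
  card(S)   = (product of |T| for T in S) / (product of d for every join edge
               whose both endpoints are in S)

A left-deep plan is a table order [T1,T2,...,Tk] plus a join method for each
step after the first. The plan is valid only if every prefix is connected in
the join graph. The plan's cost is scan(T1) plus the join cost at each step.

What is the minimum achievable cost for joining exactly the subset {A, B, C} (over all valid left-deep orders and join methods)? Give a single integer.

6020

Selinger DP over subsets of {A,B,C}:
  {B}: scan cost=100, card=100
  {A}: scan cost=500, card=500
  {C}: scan cost=80, card=80
  {AB}: card=2500; try (B,hash)→2400, (A,merge)→5900, (B,merge)→6300, (B,nl_idx)→6500, (A,hash)→9200, (A,nl)→50100 …(+1); best=2400 via (B,hash)
  {BC}: card=1600; try (C,hash)→1320, (B,merge)→1520, (C,merge)→1540, (B,hash)→1560, (B,nl_idx)→2240, (B,nl)→8080 …(+1); best=1320 via (C,hash)
  {ABC}: card=40000; try (C,hash)→6020, (A,hash)→11920, (A,merge)→25520, (C,merge)→35540, (C,nl)→202400, (A,nl)→801320; best=6020 via (C,hash)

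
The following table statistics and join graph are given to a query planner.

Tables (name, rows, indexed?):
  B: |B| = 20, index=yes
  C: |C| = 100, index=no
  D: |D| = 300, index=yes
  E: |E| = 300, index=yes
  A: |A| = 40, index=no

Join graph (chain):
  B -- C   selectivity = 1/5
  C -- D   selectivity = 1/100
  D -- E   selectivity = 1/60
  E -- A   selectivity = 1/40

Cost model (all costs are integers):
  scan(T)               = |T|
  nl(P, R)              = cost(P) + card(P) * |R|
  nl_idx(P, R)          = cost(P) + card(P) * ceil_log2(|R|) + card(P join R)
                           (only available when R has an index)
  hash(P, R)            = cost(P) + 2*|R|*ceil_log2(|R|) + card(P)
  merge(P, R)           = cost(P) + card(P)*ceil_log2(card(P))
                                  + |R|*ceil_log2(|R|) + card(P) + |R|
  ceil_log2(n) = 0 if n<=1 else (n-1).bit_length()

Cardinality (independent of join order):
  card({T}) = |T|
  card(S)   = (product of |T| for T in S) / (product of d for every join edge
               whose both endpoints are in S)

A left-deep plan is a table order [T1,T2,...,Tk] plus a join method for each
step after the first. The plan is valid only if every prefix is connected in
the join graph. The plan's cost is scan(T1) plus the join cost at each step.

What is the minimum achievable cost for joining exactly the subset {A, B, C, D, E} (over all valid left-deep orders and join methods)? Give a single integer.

9180

Selinger DP over subsets of {A,B,C,D,E}:
  {B}: scan cost=20, card=20
  {C}: scan cost=100, card=100
  {D}: scan cost=300, card=300
  {E}: scan cost=300, card=300
  {A}: scan cost=40, card=40
  {BC}: card=400; try (B,hash)→400, (C,merge)→940, (B,nl_idx)→1000, (B,merge)→1020, (C,hash)→1440, (C,nl)→2020 …(+1); best=400 via (B,hash)
  {CD}: card=300; try (D,nl_idx)→1300, (C,hash)→2000, (D,merge)→3900, (C,merge)→4100, (D,hash)→5600, (D,nl)→30100 …(+1); best=1300 via (D,nl_idx)
  {DE}: card=1500; try (E,nl_idx)→4500, (D,nl_idx)→4500, (E,hash)→6000, (D,hash)→6000, (E,merge)→6300, (D,merge)→6300 …(+2); best=4500 via (E,nl_idx)
  {AE}: card=300; try (E,nl_idx)→700, (A,hash)→1080, (E,merge)→3320, (A,merge)→3580, (E,hash)→5480, (E,nl)→12040 …(+1); best=700 via (E,nl_idx)
  {BCD}: card=1200; try (B,hash)→1800, (B,nl_idx)→4000, (B,merge)→4420, (D,nl_idx)→5200, (D,hash)→6200, (B,nl)→7300 …(+2); best=1800 via (B,hash)
  {CDE}: card=1500; try (E,nl_idx)→5500, (E,hash)→7000, (E,merge)→7300, (C,hash)→7400, (C,merge)→23300, (E,nl)→91300 …(+1); best=5500 via (E,nl_idx)
  {ADE}: card=1500; try (D,nl_idx)→4900, (D,hash)→6400, (A,hash)→6480, (D,merge)→6700, (A,merge)→22780, (A,nl)→64500 …(+1); best=4900 via (D,nl_idx)
  {BCDE}: card=6000; try (B,hash)→7200, (E,hash)→8400, (E,nl_idx)→18600, (B,nl_idx)→19000, (E,merge)→19200, (B,merge)→23620 …(+2); best=7200 via (B,hash)
  {ACDE}: card=1500; try (A,hash)→7480, (C,hash)→7800, (C,merge)→23700, (A,merge)→23780, (A,nl)→65500, (C,nl)→154900; best=7480 via (A,hash)
  {ABCDE}: card=6000; try (B,hash)→9180, (A,hash)→13680, (B,nl_idx)→20980, (B,merge)→25600, (B,nl)→37480, (A,merge)→91480 …(+1); best=9180 via (B,hash)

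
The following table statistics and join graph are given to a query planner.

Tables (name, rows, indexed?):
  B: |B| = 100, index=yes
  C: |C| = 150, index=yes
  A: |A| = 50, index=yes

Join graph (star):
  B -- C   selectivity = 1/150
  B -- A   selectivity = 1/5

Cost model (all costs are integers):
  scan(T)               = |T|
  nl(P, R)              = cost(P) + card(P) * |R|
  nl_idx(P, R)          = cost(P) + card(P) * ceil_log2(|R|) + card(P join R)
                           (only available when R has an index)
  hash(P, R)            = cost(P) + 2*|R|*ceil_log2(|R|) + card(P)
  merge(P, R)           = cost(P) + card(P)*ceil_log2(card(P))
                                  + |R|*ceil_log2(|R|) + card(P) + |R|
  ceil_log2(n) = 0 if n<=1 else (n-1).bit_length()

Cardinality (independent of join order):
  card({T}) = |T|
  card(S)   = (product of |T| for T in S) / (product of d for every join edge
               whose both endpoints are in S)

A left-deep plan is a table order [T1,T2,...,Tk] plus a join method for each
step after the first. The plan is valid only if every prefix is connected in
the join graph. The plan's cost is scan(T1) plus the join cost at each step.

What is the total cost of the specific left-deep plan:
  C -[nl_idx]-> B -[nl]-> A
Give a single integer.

6300

step 1: scan C: cost=150, card=150
step 2: join B via nl_idx
    card(P join B) = 150*100/(150) = 100
    cost = 150 + 150*7 + 100 = 1300
step 3: join A via nl
    card(P join A) = 100*50/(5) = 1000
    cost = 1300 + 100*50 = 6300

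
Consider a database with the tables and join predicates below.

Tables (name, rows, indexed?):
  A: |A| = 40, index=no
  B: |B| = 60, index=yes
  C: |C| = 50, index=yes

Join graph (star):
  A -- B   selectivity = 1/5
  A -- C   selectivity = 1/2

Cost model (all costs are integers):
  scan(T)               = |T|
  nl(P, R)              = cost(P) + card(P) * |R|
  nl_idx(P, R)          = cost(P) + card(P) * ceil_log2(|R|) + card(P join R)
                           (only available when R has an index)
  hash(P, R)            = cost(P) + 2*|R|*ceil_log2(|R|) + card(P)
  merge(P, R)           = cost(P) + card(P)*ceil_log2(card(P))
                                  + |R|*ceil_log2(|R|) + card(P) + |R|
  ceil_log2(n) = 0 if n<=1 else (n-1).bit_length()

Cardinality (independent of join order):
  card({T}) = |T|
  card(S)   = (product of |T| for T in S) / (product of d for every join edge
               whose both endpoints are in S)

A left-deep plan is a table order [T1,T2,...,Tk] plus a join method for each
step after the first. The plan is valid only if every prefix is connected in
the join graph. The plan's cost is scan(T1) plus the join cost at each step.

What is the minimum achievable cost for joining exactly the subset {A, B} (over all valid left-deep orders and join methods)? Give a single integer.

600

Selinger DP over subsets of {A,B}:
  {A}: scan cost=40, card=40
  {B}: scan cost=60, card=60
  {AB}: card=480; try (A,hash)→600, (B,merge)→740, (B,nl_idx)→760, (A,merge)→760, (B,hash)→800, (B,nl)→2440 …(+1); best=600 via (A,hash)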